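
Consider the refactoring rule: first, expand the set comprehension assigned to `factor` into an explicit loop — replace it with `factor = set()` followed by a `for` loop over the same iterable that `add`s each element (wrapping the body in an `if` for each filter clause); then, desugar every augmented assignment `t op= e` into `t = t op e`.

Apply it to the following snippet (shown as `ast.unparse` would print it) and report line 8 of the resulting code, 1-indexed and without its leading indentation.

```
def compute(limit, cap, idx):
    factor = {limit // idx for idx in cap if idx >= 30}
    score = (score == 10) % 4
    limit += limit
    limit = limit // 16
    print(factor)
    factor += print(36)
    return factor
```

Transformed code:
def compute(limit, cap, idx):
    factor = set()
    for idx in cap:
        if idx >= 30:
            factor.add(limit // idx)
    score = (score == 10) % 4
    limit = limit + limit
    limit = limit // 16
    print(factor)
    factor = factor + print(36)
    return factor

limit = limit // 16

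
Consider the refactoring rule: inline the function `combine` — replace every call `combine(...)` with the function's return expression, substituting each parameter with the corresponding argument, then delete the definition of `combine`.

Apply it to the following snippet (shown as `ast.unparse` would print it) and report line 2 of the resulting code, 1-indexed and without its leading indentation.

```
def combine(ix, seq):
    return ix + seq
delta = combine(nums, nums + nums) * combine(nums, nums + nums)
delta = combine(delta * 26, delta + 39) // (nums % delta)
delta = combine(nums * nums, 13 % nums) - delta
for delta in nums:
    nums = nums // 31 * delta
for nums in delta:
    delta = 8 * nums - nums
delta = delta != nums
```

delta = (delta * 26 + (delta + 39)) // (nums % delta)

Transformed code:
delta = (nums + (nums + nums)) * (nums + (nums + nums))
delta = (delta * 26 + (delta + 39)) // (nums % delta)
delta = nums * nums + 13 % nums - delta
for delta in nums:
    nums = nums // 31 * delta
for nums in delta:
    delta = 8 * nums - nums
delta = delta != nums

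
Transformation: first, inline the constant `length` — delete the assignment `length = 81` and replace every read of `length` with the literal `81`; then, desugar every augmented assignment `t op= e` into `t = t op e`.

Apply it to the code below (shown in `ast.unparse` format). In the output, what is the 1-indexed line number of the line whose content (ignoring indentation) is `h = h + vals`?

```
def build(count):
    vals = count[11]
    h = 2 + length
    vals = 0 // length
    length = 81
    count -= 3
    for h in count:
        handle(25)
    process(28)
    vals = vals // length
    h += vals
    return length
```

10

Transformed code:
def build(count):
    vals = count[11]
    h = 2 + 81
    vals = 0 // 81
    count = count - 3
    for h in count:
        handle(25)
    process(28)
    vals = vals // 81
    h = h + vals
    return 81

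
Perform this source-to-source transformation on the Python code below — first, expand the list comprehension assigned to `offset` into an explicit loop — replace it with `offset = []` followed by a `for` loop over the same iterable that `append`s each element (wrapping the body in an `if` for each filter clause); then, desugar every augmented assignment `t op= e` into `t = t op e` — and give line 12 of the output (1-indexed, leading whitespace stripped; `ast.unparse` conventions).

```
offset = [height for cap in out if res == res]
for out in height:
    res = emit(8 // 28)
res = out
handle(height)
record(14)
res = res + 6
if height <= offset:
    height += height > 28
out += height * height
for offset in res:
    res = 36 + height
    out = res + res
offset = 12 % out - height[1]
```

Transformed code:
offset = []
for cap in out:
    if res == res:
        offset.append(height)
for out in height:
    res = emit(8 // 28)
res = out
handle(height)
record(14)
res = res + 6
if height <= offset:
    height = height + (height > 28)
out = out + height * height
for offset in res:
    res = 36 + height
    out = res + res
offset = 12 % out - height[1]

height = height + (height > 28)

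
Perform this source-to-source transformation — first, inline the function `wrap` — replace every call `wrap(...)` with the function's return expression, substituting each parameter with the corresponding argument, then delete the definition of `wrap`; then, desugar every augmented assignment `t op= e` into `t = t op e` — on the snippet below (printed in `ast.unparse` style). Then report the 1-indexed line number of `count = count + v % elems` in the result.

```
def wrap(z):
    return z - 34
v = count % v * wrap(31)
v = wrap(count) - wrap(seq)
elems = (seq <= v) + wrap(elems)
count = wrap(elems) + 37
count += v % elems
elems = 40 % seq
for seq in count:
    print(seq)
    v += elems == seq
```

5

Transformed code:
v = count % v * (31 - 34)
v = count - 34 - (seq - 34)
elems = (seq <= v) + (elems - 34)
count = elems - 34 + 37
count = count + v % elems
elems = 40 % seq
for seq in count:
    print(seq)
    v = v + (elems == seq)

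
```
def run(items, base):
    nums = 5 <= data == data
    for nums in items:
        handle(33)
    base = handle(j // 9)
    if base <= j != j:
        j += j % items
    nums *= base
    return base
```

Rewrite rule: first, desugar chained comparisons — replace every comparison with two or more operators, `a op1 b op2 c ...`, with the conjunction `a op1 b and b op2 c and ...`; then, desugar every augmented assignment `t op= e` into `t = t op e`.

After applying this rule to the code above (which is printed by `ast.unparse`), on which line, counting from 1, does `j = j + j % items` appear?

Transformed code:
def run(items, base):
    nums = 5 <= data and data == data
    for nums in items:
        handle(33)
    base = handle(j // 9)
    if base <= j and j != j:
        j = j + j % items
    nums = nums * base
    return base

7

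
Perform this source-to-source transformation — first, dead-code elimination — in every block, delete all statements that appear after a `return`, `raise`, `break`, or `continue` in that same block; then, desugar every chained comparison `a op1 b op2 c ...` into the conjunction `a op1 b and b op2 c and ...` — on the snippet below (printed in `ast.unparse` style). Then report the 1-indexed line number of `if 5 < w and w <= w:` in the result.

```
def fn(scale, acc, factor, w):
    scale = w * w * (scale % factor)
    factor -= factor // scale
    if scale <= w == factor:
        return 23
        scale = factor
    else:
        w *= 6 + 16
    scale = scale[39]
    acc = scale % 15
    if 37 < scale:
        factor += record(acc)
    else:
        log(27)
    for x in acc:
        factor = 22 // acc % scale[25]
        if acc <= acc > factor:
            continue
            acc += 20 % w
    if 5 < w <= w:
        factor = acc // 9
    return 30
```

18

Transformed code:
def fn(scale, acc, factor, w):
    scale = w * w * (scale % factor)
    factor -= factor // scale
    if scale <= w and w == factor:
        return 23
    else:
        w *= 6 + 16
    scale = scale[39]
    acc = scale % 15
    if 37 < scale:
        factor += record(acc)
    else:
        log(27)
    for x in acc:
        factor = 22 // acc % scale[25]
        if acc <= acc and acc > factor:
            continue
    if 5 < w and w <= w:
        factor = acc // 9
    return 30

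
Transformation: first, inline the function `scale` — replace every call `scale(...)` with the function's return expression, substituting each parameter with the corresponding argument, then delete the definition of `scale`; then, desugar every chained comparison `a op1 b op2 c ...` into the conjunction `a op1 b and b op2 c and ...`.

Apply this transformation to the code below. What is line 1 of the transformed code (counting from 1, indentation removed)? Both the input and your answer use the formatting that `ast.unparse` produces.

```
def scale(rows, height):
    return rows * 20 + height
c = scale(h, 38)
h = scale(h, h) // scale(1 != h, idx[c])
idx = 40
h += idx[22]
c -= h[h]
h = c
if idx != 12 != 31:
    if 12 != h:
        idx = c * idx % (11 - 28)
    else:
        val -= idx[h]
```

c = h * 20 + 38

Transformed code:
c = h * 20 + 38
h = (h * 20 + h) // ((1 != h) * 20 + idx[c])
idx = 40
h += idx[22]
c -= h[h]
h = c
if idx != 12 and 12 != 31:
    if 12 != h:
        idx = c * idx % (11 - 28)
    else:
        val -= idx[h]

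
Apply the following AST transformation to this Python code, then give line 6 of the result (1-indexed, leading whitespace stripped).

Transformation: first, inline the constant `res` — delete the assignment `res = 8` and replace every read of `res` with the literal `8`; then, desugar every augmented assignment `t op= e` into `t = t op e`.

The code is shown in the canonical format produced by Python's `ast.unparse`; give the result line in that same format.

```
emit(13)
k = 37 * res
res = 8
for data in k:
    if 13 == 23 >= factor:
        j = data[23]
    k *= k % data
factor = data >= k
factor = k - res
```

Transformed code:
emit(13)
k = 37 * 8
for data in k:
    if 13 == 23 >= factor:
        j = data[23]
    k = k * (k % data)
factor = data >= k
factor = k - 8

k = k * (k % data)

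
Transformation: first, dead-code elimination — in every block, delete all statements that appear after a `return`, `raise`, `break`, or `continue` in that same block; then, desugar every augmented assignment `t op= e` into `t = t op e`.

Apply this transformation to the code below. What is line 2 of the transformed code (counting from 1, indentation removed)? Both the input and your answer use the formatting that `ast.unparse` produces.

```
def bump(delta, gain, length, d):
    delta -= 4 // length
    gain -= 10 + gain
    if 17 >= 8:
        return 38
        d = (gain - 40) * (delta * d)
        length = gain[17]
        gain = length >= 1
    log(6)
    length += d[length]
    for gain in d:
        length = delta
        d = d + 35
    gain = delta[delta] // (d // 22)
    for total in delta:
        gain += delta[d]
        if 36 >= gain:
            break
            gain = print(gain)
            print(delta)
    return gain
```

Transformed code:
def bump(delta, gain, length, d):
    delta = delta - 4 // length
    gain = gain - (10 + gain)
    if 17 >= 8:
        return 38
    log(6)
    length = length + d[length]
    for gain in d:
        length = delta
        d = d + 35
    gain = delta[delta] // (d // 22)
    for total in delta:
        gain = gain + delta[d]
        if 36 >= gain:
            break
    return gain

delta = delta - 4 // length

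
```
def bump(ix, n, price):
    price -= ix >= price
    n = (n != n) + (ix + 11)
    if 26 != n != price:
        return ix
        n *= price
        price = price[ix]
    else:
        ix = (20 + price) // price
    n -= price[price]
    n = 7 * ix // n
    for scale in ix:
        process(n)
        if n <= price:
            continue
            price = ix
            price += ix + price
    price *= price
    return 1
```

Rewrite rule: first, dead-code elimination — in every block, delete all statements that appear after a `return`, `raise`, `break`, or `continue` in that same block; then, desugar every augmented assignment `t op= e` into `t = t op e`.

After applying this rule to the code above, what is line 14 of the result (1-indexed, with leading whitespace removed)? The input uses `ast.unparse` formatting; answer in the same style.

Transformed code:
def bump(ix, n, price):
    price = price - (ix >= price)
    n = (n != n) + (ix + 11)
    if 26 != n != price:
        return ix
    else:
        ix = (20 + price) // price
    n = n - price[price]
    n = 7 * ix // n
    for scale in ix:
        process(n)
        if n <= price:
            continue
    price = price * price
    return 1

price = price * price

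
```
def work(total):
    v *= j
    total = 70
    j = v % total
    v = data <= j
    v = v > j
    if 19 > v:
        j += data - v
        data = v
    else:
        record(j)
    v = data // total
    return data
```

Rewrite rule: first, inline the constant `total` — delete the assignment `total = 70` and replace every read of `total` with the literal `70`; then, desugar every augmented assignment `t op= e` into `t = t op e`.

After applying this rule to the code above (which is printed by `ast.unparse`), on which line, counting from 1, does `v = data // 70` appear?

11

Transformed code:
def work(total):
    v = v * j
    j = v % 70
    v = data <= j
    v = v > j
    if 19 > v:
        j = j + (data - v)
        data = v
    else:
        record(j)
    v = data // 70
    return data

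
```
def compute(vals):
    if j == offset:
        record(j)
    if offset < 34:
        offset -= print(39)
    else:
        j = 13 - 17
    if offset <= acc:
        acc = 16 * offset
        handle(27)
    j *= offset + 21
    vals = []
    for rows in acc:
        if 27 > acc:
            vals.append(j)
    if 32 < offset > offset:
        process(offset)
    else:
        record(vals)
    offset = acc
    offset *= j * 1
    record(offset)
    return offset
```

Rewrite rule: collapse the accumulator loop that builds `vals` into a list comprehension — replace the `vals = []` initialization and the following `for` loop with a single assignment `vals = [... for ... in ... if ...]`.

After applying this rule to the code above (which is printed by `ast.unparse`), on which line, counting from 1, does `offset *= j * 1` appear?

Transformed code:
def compute(vals):
    if j == offset:
        record(j)
    if offset < 34:
        offset -= print(39)
    else:
        j = 13 - 17
    if offset <= acc:
        acc = 16 * offset
        handle(27)
    j *= offset + 21
    vals = [j for rows in acc if 27 > acc]
    if 32 < offset > offset:
        process(offset)
    else:
        record(vals)
    offset = acc
    offset *= j * 1
    record(offset)
    return offset

18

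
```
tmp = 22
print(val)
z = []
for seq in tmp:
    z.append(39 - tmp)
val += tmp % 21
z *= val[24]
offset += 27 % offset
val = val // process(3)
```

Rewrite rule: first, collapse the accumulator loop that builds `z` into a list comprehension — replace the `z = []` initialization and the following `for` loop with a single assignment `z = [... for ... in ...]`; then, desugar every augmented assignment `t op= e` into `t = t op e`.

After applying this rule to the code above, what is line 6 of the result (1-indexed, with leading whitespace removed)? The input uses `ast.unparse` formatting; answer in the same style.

Transformed code:
tmp = 22
print(val)
z = [39 - tmp for seq in tmp]
val = val + tmp % 21
z = z * val[24]
offset = offset + 27 % offset
val = val // process(3)

offset = offset + 27 % offset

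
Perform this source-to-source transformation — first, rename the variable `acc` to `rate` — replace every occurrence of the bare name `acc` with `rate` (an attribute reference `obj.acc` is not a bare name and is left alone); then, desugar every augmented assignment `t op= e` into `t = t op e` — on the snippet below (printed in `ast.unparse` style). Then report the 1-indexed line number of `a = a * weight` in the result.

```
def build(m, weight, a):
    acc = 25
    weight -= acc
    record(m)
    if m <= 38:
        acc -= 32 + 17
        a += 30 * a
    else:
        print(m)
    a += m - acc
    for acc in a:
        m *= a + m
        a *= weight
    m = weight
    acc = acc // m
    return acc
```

Transformed code:
def build(m, weight, a):
    rate = 25
    weight = weight - rate
    record(m)
    if m <= 38:
        rate = rate - (32 + 17)
        a = a + 30 * a
    else:
        print(m)
    a = a + (m - rate)
    for rate in a:
        m = m * (a + m)
        a = a * weight
    m = weight
    rate = rate // m
    return rate

13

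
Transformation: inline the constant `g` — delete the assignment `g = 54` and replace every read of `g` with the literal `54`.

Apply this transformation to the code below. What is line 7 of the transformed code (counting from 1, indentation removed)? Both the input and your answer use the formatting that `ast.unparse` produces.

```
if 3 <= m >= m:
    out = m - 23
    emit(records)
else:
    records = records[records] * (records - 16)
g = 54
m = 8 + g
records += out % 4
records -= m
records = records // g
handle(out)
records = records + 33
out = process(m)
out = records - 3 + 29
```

Transformed code:
if 3 <= m >= m:
    out = m - 23
    emit(records)
else:
    records = records[records] * (records - 16)
m = 8 + 54
records += out % 4
records -= m
records = records // 54
handle(out)
records = records + 33
out = process(m)
out = records - 3 + 29

records += out % 4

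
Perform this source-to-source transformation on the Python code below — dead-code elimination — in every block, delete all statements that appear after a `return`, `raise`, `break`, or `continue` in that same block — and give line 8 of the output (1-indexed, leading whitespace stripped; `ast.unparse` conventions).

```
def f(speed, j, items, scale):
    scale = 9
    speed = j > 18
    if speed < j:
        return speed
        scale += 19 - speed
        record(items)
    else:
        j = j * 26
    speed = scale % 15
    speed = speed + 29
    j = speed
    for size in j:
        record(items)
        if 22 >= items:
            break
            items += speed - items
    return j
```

Transformed code:
def f(speed, j, items, scale):
    scale = 9
    speed = j > 18
    if speed < j:
        return speed
    else:
        j = j * 26
    speed = scale % 15
    speed = speed + 29
    j = speed
    for size in j:
        record(items)
        if 22 >= items:
            break
    return j

speed = scale % 15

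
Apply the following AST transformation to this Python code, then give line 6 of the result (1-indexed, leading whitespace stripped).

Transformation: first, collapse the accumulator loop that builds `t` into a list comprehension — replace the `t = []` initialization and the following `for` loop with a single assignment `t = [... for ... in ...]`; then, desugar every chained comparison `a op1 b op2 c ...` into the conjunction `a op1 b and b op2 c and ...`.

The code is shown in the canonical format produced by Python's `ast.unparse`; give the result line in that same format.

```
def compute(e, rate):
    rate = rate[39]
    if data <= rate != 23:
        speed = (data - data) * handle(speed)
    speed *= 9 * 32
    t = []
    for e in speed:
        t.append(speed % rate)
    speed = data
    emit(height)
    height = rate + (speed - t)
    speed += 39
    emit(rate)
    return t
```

Transformed code:
def compute(e, rate):
    rate = rate[39]
    if data <= rate and rate != 23:
        speed = (data - data) * handle(speed)
    speed *= 9 * 32
    t = [speed % rate for e in speed]
    speed = data
    emit(height)
    height = rate + (speed - t)
    speed += 39
    emit(rate)
    return t

t = [speed % rate for e in speed]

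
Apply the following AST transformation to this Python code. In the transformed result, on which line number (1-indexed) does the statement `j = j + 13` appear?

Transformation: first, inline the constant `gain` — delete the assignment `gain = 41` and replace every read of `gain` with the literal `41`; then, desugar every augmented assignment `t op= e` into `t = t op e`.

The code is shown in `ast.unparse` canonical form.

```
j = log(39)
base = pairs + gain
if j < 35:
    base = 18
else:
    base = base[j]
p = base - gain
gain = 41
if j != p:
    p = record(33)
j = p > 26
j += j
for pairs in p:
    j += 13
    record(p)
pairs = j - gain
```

13

Transformed code:
j = log(39)
base = pairs + 41
if j < 35:
    base = 18
else:
    base = base[j]
p = base - 41
if j != p:
    p = record(33)
j = p > 26
j = j + j
for pairs in p:
    j = j + 13
    record(p)
pairs = j - 41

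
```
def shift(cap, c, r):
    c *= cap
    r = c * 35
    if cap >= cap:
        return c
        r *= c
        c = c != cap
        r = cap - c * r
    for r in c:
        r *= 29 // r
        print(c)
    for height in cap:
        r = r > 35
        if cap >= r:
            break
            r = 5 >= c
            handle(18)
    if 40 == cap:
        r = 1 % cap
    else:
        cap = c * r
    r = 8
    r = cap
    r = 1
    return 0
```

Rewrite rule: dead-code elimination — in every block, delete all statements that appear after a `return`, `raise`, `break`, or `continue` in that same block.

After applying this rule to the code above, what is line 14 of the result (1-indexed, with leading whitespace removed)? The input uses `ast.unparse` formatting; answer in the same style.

r = 1 % cap

Transformed code:
def shift(cap, c, r):
    c *= cap
    r = c * 35
    if cap >= cap:
        return c
    for r in c:
        r *= 29 // r
        print(c)
    for height in cap:
        r = r > 35
        if cap >= r:
            break
    if 40 == cap:
        r = 1 % cap
    else:
        cap = c * r
    r = 8
    r = cap
    r = 1
    return 0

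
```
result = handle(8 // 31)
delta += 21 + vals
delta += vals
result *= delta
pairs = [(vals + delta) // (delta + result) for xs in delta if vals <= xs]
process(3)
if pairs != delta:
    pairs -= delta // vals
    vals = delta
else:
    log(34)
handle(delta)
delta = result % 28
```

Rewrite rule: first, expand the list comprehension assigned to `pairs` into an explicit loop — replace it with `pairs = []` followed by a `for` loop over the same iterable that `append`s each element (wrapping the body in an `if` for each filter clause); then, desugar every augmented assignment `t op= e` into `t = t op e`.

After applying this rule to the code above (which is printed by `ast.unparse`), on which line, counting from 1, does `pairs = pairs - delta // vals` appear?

Transformed code:
result = handle(8 // 31)
delta = delta + (21 + vals)
delta = delta + vals
result = result * delta
pairs = []
for xs in delta:
    if vals <= xs:
        pairs.append((vals + delta) // (delta + result))
process(3)
if pairs != delta:
    pairs = pairs - delta // vals
    vals = delta
else:
    log(34)
handle(delta)
delta = result % 28

11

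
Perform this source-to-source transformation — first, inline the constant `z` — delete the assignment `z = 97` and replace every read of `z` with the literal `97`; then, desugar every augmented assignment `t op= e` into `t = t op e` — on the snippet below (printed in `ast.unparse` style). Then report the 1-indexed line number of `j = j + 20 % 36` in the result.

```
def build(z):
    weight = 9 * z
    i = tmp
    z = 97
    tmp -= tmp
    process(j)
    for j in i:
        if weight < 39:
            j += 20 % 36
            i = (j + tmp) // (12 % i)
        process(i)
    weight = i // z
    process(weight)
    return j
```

8

Transformed code:
def build(z):
    weight = 9 * 97
    i = tmp
    tmp = tmp - tmp
    process(j)
    for j in i:
        if weight < 39:
            j = j + 20 % 36
            i = (j + tmp) // (12 % i)
        process(i)
    weight = i // 97
    process(weight)
    return j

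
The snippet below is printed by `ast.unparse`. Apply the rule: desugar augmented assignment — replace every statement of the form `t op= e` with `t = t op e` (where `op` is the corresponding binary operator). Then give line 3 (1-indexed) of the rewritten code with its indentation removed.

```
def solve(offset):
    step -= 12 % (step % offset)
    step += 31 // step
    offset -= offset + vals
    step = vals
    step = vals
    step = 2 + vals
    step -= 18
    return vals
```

Transformed code:
def solve(offset):
    step = step - 12 % (step % offset)
    step = step + 31 // step
    offset = offset - (offset + vals)
    step = vals
    step = vals
    step = 2 + vals
    step = step - 18
    return vals

step = step + 31 // step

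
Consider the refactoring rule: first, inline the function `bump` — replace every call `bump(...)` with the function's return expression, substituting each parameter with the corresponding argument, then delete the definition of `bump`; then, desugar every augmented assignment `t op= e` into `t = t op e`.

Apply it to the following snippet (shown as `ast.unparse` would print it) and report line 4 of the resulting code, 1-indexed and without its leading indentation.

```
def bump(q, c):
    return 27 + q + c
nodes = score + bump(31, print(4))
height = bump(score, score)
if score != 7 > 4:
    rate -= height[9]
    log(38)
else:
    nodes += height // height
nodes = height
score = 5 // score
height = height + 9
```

Transformed code:
nodes = score + (27 + 31 + print(4))
height = 27 + score + score
if score != 7 > 4:
    rate = rate - height[9]
    log(38)
else:
    nodes = nodes + height // height
nodes = height
score = 5 // score
height = height + 9

rate = rate - height[9]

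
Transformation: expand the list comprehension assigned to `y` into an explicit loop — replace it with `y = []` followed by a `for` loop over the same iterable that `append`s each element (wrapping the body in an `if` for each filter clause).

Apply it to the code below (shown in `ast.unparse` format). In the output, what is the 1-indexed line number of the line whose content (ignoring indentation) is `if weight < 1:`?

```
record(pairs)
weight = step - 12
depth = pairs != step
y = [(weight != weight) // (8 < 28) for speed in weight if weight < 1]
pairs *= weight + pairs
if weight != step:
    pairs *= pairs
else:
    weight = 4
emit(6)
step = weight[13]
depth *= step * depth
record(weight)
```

6

Transformed code:
record(pairs)
weight = step - 12
depth = pairs != step
y = []
for speed in weight:
    if weight < 1:
        y.append((weight != weight) // (8 < 28))
pairs *= weight + pairs
if weight != step:
    pairs *= pairs
else:
    weight = 4
emit(6)
step = weight[13]
depth *= step * depth
record(weight)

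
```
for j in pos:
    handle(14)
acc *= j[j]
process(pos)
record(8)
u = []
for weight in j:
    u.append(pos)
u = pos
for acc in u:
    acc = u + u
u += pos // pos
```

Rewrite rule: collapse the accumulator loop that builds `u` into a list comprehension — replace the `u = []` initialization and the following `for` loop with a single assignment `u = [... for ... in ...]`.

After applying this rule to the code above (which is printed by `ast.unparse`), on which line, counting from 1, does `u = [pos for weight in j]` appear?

6

Transformed code:
for j in pos:
    handle(14)
acc *= j[j]
process(pos)
record(8)
u = [pos for weight in j]
u = pos
for acc in u:
    acc = u + u
u += pos // pos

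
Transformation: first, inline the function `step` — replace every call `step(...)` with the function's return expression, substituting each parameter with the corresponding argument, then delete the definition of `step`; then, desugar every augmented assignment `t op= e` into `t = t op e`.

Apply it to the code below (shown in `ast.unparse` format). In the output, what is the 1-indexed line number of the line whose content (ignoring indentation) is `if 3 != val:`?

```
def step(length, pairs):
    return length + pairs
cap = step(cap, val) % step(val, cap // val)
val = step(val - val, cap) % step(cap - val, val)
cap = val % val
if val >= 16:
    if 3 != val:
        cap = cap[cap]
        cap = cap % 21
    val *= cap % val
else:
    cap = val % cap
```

5

Transformed code:
cap = (cap + val) % (val + cap // val)
val = (val - val + cap) % (cap - val + val)
cap = val % val
if val >= 16:
    if 3 != val:
        cap = cap[cap]
        cap = cap % 21
    val = val * (cap % val)
else:
    cap = val % cap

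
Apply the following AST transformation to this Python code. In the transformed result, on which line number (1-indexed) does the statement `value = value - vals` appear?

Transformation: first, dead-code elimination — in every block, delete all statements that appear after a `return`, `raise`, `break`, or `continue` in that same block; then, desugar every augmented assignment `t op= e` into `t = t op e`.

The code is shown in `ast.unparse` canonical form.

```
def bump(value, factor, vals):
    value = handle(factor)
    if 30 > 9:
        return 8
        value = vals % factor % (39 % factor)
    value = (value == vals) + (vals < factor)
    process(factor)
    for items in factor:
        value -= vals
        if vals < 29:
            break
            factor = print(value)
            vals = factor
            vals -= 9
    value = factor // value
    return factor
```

Transformed code:
def bump(value, factor, vals):
    value = handle(factor)
    if 30 > 9:
        return 8
    value = (value == vals) + (vals < factor)
    process(factor)
    for items in factor:
        value = value - vals
        if vals < 29:
            break
    value = factor // value
    return factor

8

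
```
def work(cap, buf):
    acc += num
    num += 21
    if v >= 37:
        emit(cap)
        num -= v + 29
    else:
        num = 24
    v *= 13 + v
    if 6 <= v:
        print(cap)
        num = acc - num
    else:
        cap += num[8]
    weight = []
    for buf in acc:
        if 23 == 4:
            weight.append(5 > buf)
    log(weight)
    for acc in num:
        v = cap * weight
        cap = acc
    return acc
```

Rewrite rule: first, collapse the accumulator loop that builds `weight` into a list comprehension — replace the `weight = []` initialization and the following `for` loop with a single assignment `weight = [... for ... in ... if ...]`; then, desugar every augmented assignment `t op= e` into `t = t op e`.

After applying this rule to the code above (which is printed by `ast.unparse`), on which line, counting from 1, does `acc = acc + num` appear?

2

Transformed code:
def work(cap, buf):
    acc = acc + num
    num = num + 21
    if v >= 37:
        emit(cap)
        num = num - (v + 29)
    else:
        num = 24
    v = v * (13 + v)
    if 6 <= v:
        print(cap)
        num = acc - num
    else:
        cap = cap + num[8]
    weight = [5 > buf for buf in acc if 23 == 4]
    log(weight)
    for acc in num:
        v = cap * weight
        cap = acc
    return acc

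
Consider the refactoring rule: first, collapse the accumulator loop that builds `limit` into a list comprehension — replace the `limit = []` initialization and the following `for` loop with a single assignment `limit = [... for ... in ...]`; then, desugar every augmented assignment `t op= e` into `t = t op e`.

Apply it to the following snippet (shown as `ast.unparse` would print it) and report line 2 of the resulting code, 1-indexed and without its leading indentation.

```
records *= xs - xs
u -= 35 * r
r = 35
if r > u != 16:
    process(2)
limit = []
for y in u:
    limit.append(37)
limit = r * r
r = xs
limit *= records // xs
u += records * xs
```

Transformed code:
records = records * (xs - xs)
u = u - 35 * r
r = 35
if r > u != 16:
    process(2)
limit = [37 for y in u]
limit = r * r
r = xs
limit = limit * (records // xs)
u = u + records * xs

u = u - 35 * r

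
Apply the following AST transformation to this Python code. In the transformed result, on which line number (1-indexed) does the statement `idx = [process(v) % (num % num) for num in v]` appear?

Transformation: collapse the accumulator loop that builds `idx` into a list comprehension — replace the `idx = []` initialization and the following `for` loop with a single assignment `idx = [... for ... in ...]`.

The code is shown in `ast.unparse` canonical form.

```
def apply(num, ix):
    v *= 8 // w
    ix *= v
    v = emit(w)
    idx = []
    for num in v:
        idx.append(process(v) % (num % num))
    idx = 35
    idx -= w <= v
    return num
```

Transformed code:
def apply(num, ix):
    v *= 8 // w
    ix *= v
    v = emit(w)
    idx = [process(v) % (num % num) for num in v]
    idx = 35
    idx -= w <= v
    return num

5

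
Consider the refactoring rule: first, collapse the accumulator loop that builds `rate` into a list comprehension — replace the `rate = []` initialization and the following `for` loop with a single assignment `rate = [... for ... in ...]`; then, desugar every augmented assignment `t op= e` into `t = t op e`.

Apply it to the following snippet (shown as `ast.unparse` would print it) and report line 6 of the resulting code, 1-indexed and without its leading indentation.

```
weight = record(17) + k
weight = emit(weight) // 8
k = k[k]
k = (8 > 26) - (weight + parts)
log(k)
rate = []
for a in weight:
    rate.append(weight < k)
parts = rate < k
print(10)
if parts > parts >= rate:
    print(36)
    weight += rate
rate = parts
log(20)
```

Transformed code:
weight = record(17) + k
weight = emit(weight) // 8
k = k[k]
k = (8 > 26) - (weight + parts)
log(k)
rate = [weight < k for a in weight]
parts = rate < k
print(10)
if parts > parts >= rate:
    print(36)
    weight = weight + rate
rate = parts
log(20)

rate = [weight < k for a in weight]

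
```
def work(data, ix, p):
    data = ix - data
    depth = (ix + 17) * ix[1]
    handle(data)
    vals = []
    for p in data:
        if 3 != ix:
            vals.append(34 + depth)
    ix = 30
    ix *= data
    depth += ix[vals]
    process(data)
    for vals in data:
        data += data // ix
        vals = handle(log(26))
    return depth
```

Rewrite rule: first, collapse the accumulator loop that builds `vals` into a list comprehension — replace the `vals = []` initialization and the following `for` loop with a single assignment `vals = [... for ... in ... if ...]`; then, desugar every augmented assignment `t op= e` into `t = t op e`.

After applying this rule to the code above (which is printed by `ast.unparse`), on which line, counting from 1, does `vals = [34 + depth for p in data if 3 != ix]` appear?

5

Transformed code:
def work(data, ix, p):
    data = ix - data
    depth = (ix + 17) * ix[1]
    handle(data)
    vals = [34 + depth for p in data if 3 != ix]
    ix = 30
    ix = ix * data
    depth = depth + ix[vals]
    process(data)
    for vals in data:
        data = data + data // ix
        vals = handle(log(26))
    return depth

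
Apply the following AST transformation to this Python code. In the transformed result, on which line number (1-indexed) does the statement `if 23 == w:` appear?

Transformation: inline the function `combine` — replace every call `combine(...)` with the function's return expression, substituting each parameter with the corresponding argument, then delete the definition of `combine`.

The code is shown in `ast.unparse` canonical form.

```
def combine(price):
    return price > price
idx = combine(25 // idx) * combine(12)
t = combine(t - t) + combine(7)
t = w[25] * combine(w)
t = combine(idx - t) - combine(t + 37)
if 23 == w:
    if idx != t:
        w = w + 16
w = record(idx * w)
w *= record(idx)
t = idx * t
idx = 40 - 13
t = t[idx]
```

5

Transformed code:
idx = (25 // idx > 25 // idx) * (12 > 12)
t = (t - t > t - t) + (7 > 7)
t = w[25] * (w > w)
t = (idx - t > idx - t) - (t + 37 > t + 37)
if 23 == w:
    if idx != t:
        w = w + 16
w = record(idx * w)
w *= record(idx)
t = idx * t
idx = 40 - 13
t = t[idx]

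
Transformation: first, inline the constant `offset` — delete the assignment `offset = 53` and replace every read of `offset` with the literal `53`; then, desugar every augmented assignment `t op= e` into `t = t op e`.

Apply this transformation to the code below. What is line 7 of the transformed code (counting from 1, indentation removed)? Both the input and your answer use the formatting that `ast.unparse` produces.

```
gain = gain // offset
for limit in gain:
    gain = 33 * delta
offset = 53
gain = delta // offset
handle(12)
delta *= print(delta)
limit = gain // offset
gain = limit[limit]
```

limit = gain // 53

Transformed code:
gain = gain // 53
for limit in gain:
    gain = 33 * delta
gain = delta // 53
handle(12)
delta = delta * print(delta)
limit = gain // 53
gain = limit[limit]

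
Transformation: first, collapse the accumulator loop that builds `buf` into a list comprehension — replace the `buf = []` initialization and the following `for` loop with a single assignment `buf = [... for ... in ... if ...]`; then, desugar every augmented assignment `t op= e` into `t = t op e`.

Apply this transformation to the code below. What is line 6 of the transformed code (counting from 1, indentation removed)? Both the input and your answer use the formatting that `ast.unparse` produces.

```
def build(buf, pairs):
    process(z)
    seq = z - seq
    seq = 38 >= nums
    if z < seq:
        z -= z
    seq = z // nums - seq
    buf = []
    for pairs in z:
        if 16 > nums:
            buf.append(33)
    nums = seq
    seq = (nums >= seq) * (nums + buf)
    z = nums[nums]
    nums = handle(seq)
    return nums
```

Transformed code:
def build(buf, pairs):
    process(z)
    seq = z - seq
    seq = 38 >= nums
    if z < seq:
        z = z - z
    seq = z // nums - seq
    buf = [33 for pairs in z if 16 > nums]
    nums = seq
    seq = (nums >= seq) * (nums + buf)
    z = nums[nums]
    nums = handle(seq)
    return nums

z = z - z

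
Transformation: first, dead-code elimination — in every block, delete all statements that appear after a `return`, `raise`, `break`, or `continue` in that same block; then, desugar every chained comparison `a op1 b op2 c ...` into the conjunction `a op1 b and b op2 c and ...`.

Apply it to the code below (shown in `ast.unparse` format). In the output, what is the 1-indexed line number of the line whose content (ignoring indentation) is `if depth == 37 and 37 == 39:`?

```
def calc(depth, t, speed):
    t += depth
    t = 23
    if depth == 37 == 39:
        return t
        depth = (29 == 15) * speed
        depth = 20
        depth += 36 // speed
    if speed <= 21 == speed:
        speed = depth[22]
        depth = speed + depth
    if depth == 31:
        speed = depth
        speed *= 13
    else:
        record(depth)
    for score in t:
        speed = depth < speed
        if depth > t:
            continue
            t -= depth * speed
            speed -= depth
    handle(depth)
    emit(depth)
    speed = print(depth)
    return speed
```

4

Transformed code:
def calc(depth, t, speed):
    t += depth
    t = 23
    if depth == 37 and 37 == 39:
        return t
    if speed <= 21 and 21 == speed:
        speed = depth[22]
        depth = speed + depth
    if depth == 31:
        speed = depth
        speed *= 13
    else:
        record(depth)
    for score in t:
        speed = depth < speed
        if depth > t:
            continue
    handle(depth)
    emit(depth)
    speed = print(depth)
    return speed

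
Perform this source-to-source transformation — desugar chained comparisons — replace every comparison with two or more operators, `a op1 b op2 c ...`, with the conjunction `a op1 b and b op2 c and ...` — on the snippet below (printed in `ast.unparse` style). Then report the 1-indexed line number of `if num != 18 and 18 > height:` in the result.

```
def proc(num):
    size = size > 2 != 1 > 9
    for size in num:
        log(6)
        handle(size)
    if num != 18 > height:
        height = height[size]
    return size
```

6

Transformed code:
def proc(num):
    size = size > 2 and 2 != 1 and (1 > 9)
    for size in num:
        log(6)
        handle(size)
    if num != 18 and 18 > height:
        height = height[size]
    return size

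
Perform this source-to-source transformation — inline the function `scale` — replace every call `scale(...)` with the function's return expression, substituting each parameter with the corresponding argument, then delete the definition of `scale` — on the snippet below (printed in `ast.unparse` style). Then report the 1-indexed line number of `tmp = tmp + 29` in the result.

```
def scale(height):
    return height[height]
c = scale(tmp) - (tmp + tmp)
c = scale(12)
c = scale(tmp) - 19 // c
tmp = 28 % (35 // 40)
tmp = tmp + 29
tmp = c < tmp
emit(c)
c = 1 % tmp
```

5

Transformed code:
c = tmp[tmp] - (tmp + tmp)
c = 12[12]
c = tmp[tmp] - 19 // c
tmp = 28 % (35 // 40)
tmp = tmp + 29
tmp = c < tmp
emit(c)
c = 1 % tmp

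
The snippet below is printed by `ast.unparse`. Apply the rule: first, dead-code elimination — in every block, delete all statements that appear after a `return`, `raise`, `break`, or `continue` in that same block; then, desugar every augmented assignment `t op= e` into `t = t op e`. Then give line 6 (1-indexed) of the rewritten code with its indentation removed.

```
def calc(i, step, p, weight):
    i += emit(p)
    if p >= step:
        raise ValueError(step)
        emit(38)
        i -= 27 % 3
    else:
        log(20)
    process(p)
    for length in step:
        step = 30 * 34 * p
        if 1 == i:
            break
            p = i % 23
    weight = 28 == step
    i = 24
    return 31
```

Transformed code:
def calc(i, step, p, weight):
    i = i + emit(p)
    if p >= step:
        raise ValueError(step)
    else:
        log(20)
    process(p)
    for length in step:
        step = 30 * 34 * p
        if 1 == i:
            break
    weight = 28 == step
    i = 24
    return 31

log(20)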